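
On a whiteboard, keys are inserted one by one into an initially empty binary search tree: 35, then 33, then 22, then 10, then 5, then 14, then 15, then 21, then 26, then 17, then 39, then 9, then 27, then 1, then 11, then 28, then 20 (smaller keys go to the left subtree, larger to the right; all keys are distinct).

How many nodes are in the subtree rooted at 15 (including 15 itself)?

4

Resulting structure (node: left, right):
  35: L=33, R=39
  33: L=22, R=–
  22: L=10, R=26
  10: L=5, R=14
  5: L=1, R=9
  14: L=11, R=15
  15: L=–, R=21
  21: L=17, R=–
  26: L=–, R=27
  17: L=–, R=20
  39: L=–, R=–
  9: L=–, R=–
  27: L=–, R=28
  1: L=–, R=–
  11: L=–, R=–
  28: L=–, R=–
  20: L=–, R=–

Subtree rooted at 15 contains: 15, 21, 17, 20 — 4 nodes.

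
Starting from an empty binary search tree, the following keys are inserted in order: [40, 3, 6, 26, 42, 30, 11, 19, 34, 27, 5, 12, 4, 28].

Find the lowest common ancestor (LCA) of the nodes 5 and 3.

3

Insert 40: tree is empty, so 40 becomes the root.
Insert 3: 3 < 40 → go left. Place as left child of 40.
Insert 6: 6 < 40 → go left; 6 > 3 → go right. Place as right child of 3.
Insert 26: 26 < 40 → go left; 26 > 3 → go right; 26 > 6 → go right. Place as right child of 6.
Insert 42: 42 > 40 → go right. Place as right child of 40.
Insert 30: 30 < 40 → go left; 30 > 3 → go right; 30 > 6 → go right; 30 > 26 → go right. Place as right child of 26.
Insert 11: 11 < 40 → go left; 11 > 3 → go right; 11 > 6 → go right; 11 < 26 → go left. Place as left child of 26.
Insert 19: 19 < 40 → go left; 19 > 3 → go right; 19 > 6 → go right; 19 < 26 → go left; 19 > 11 → go right. Place as right child of 11.
Insert 34: 34 < 40 → go left; 34 > 3 → go right; 34 > 6 → go right; 34 > 26 → go right; 34 > 30 → go right. Place as right child of 30.
Insert 27: 27 < 40 → go left; 27 > 3 → go right; 27 > 6 → go right; 27 > 26 → go right; 27 < 30 → go left. Place as left child of 30.
Insert 5: 5 < 40 → go left; 5 > 3 → go right; 5 < 6 → go left. Place as left child of 6.
Insert 12: 12 < 40 → go left; 12 > 3 → go right; 12 > 6 → go right; 12 < 26 → go left; 12 > 11 → go right; 12 < 19 → go left. Place as left child of 19.
Insert 4: 4 < 40 → go left; 4 > 3 → go right; 4 < 6 → go left; 4 < 5 → go left. Place as left child of 5.
Insert 28: 28 < 40 → go left; 28 > 3 → go right; 28 > 6 → go right; 28 > 26 → go right; 28 < 30 → go left; 28 > 27 → go right. Place as right child of 27.

Path to 5: 40 → 3 → 6 → 5
Path to 3: 40 → 3
3 lies on both paths and is an ancestor of the other node.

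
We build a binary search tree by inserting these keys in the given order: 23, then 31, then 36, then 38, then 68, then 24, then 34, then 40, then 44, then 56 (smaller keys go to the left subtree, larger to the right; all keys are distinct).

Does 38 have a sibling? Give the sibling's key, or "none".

34

Insert 23: tree is empty, so 23 becomes the root.
Insert 31: 31 > 23 → go right. Place as right child of 23.
Insert 36: 36 > 23 → go right; 36 > 31 → go right. Place as right child of 31.
Insert 38: 38 > 23 → go right; 38 > 31 → go right; 38 > 36 → go right. Place as right child of 36.
Insert 68: 68 > 23 → go right; 68 > 31 → go right; 68 > 36 → go right; 68 > 38 → go right. Place as right child of 38.
Insert 24: 24 > 23 → go right; 24 < 31 → go left. Place as left child of 31.
Insert 34: 34 > 23 → go right; 34 > 31 → go right; 34 < 36 → go left. Place as left child of 36.
Insert 40: 40 > 23 → go right; 40 > 31 → go right; 40 > 36 → go right; 40 > 38 → go right; 40 < 68 → go left. Place as left child of 68.
Insert 44: 44 > 23 → go right; 44 > 31 → go right; 44 > 36 → go right; 44 > 38 → go right; 44 < 68 → go left; 44 > 40 → go right. Place as right child of 40.
Insert 56: 56 > 23 → go right; 56 > 31 → go right; 56 > 36 → go right; 56 > 38 → go right; 56 < 68 → go left; 56 > 40 → go right; 56 > 44 → go right. Place as right child of 44.

38's parent is 36; the other child of 36 is 34.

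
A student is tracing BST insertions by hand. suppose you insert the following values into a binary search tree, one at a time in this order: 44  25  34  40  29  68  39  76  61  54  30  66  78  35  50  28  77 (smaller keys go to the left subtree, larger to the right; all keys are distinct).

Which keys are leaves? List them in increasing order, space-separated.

28 30 35 50 66 77

Insert 44: tree is empty, so 44 becomes the root.
Insert 25: 25 < 44 → go left. Place as left child of 44.
Insert 34: 34 < 44 → go left; 34 > 25 → go right. Place as right child of 25.
Insert 40: 40 < 44 → go left; 40 > 25 → go right; 40 > 34 → go right. Place as right child of 34.
Insert 29: 29 < 44 → go left; 29 > 25 → go right; 29 < 34 → go left. Place as left child of 34.
Insert 68: 68 > 44 → go right. Place as right child of 44.
Insert 39: 39 < 44 → go left; 39 > 25 → go right; 39 > 34 → go right; 39 < 40 → go left. Place as left child of 40.
Insert 76: 76 > 44 → go right; 76 > 68 → go right. Place as right child of 68.
Insert 61: 61 > 44 → go right; 61 < 68 → go left. Place as left child of 68.
Insert 54: 54 > 44 → go right; 54 < 68 → go left; 54 < 61 → go left. Place as left child of 61.
Insert 30: 30 < 44 → go left; 30 > 25 → go right; 30 < 34 → go left; 30 > 29 → go right. Place as right child of 29.
Insert 66: 66 > 44 → go right; 66 < 68 → go left; 66 > 61 → go right. Place as right child of 61.
Insert 78: 78 > 44 → go right; 78 > 68 → go right; 78 > 76 → go right. Place as right child of 76.
Insert 35: 35 < 44 → go left; 35 > 25 → go right; 35 > 34 → go right; 35 < 40 → go left; 35 < 39 → go left. Place as left child of 39.
Insert 50: 50 > 44 → go right; 50 < 68 → go left; 50 < 61 → go left; 50 < 54 → go left. Place as left child of 54.
Insert 28: 28 < 44 → go left; 28 > 25 → go right; 28 < 34 → go left; 28 < 29 → go left. Place as left child of 29.
Insert 77: 77 > 44 → go right; 77 > 68 → go right; 77 > 76 → go right; 77 < 78 → go left. Place as left child of 78.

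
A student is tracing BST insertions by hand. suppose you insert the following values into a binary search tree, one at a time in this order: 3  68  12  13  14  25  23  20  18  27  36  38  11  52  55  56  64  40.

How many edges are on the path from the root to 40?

10

Resulting structure (node: left, right):
  3: L=–, R=68
  68: L=12, R=–
  12: L=11, R=13
  13: L=–, R=14
  14: L=–, R=25
  25: L=23, R=27
  23: L=20, R=–
  20: L=18, R=–
  18: L=–, R=–
  27: L=–, R=36
  36: L=–, R=38
  38: L=–, R=52
  11: L=–, R=–
  52: L=40, R=55
  55: L=–, R=56
  56: L=–, R=64
  64: L=–, R=–
  40: L=–, R=–

Path to 40: 3 → 68 → 12 → 13 → 14 → 25 → 27 → 36 → 38 → 52 → 40, which is 10 edges.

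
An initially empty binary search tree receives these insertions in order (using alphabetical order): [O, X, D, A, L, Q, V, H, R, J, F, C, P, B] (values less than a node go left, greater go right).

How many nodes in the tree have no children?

5

Insert O: tree is empty, so O becomes the root.
Insert X: X > O → go right. Place as right child of O.
Insert D: D < O → go left. Place as left child of O.
Insert A: A < O → go left; A < D → go left. Place as left child of D.
Insert L: L < O → go left; L > D → go right. Place as right child of D.
Insert Q: Q > O → go right; Q < X → go left. Place as left child of X.
Insert V: V > O → go right; V < X → go left; V > Q → go right. Place as right child of Q.
Insert H: H < O → go left; H > D → go right; H < L → go left. Place as left child of L.
Insert R: R > O → go right; R < X → go left; R > Q → go right; R < V → go left. Place as left child of V.
Insert J: J < O → go left; J > D → go right; J < L → go left; J > H → go right. Place as right child of H.
Insert F: F < O → go left; F > D → go right; F < L → go left; F < H → go left. Place as left child of H.
Insert C: C < O → go left; C < D → go left; C > A → go right. Place as right child of A.
Insert P: P > O → go right; P < X → go left; P < Q → go left. Place as left child of Q.
Insert B: B < O → go left; B < D → go left; B > A → go right; B < C → go left. Place as left child of C.

Leaves: B, F, J, P, R — 5 in total.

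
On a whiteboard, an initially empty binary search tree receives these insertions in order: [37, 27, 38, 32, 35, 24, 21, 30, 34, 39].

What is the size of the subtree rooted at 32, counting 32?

4

37: root
27: left child of 37 (depth 1)
38: right child of 37 (depth 1)
32: right child of 27 (depth 2)
35: right child of 32 (depth 3)
24: left child of 27 (depth 2)
21: left child of 24 (depth 3)
30: left child of 32 (depth 3)
34: left child of 35 (depth 4)
39: right child of 38 (depth 2)

Subtree rooted at 32 contains: 32, 30, 35, 34 — 4 nodes.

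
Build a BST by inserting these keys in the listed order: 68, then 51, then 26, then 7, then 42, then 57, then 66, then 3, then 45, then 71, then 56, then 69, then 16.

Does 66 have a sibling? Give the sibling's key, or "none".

56

Resulting structure (node: left, right):
  68: L=51, R=71
  51: L=26, R=57
  26: L=7, R=42
  7: L=3, R=16
  42: L=–, R=45
  57: L=56, R=66
  66: L=–, R=–
  3: L=–, R=–
  45: L=–, R=–
  71: L=69, R=–
  56: L=–, R=–
  69: L=–, R=–
  16: L=–, R=–

66's parent is 57; the other child of 57 is 56.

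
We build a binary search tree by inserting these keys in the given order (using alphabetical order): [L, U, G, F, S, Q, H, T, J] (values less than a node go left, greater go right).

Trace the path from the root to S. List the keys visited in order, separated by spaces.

Insert L: tree is empty, so L becomes the root.
Insert U: U > L → go right. Place as right child of L.
Insert G: G < L → go left. Place as left child of L.
Insert F: F < L → go left; F < G → go left. Place as left child of G.
Insert S: S > L → go right; S < U → go left. Place as left child of U.
Insert Q: Q > L → go right; Q < U → go left; Q < S → go left. Place as left child of S.
Insert H: H < L → go left; H > G → go right. Place as right child of G.
Insert T: T > L → go right; T < U → go left; T > S → go right. Place as right child of S.
Insert J: J < L → go left; J > G → go right; J > H → go right. Place as right child of H.

L U S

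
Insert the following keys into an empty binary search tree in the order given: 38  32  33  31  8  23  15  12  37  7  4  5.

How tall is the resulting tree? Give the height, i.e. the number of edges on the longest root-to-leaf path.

Insert 38: tree is empty, so 38 becomes the root.
Insert 32: 32 < 38 → go left. Place as left child of 38.
Insert 33: 33 < 38 → go left; 33 > 32 → go right. Place as right child of 32.
Insert 31: 31 < 38 → go left; 31 < 32 → go left. Place as left child of 32.
Insert 8: 8 < 38 → go left; 8 < 32 → go left; 8 < 31 → go left. Place as left child of 31.
Insert 23: 23 < 38 → go left; 23 < 32 → go left; 23 < 31 → go left; 23 > 8 → go right. Place as right child of 8.
Insert 15: 15 < 38 → go left; 15 < 32 → go left; 15 < 31 → go left; 15 > 8 → go right; 15 < 23 → go left. Place as left child of 23.
Insert 12: 12 < 38 → go left; 12 < 32 → go left; 12 < 31 → go left; 12 > 8 → go right; 12 < 23 → go left; 12 < 15 → go left. Place as left child of 15.
Insert 37: 37 < 38 → go left; 37 > 32 → go right; 37 > 33 → go right. Place as right child of 33.
Insert 7: 7 < 38 → go left; 7 < 32 → go left; 7 < 31 → go left; 7 < 8 → go left. Place as left child of 8.
Insert 4: 4 < 38 → go left; 4 < 32 → go left; 4 < 31 → go left; 4 < 8 → go left; 4 < 7 → go left. Place as left child of 7.
Insert 5: 5 < 38 → go left; 5 < 32 → go left; 5 < 31 → go left; 5 < 8 → go left; 5 < 7 → go left; 5 > 4 → go right. Place as right child of 4.

The deepest node is 12 at depth 6.

6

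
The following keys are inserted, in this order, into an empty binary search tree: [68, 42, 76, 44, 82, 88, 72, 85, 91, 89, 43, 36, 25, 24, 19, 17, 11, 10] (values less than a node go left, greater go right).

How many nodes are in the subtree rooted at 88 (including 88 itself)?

68: root
42: left child of 68 (depth 1)
76: right child of 68 (depth 1)
44: right child of 42 (depth 2)
82: right child of 76 (depth 2)
88: right child of 82 (depth 3)
72: left child of 76 (depth 2)
85: left child of 88 (depth 4)
91: right child of 88 (depth 4)
89: left child of 91 (depth 5)
43: left child of 44 (depth 3)
36: left child of 42 (depth 2)
25: left child of 36 (depth 3)
24: left child of 25 (depth 4)
19: left child of 24 (depth 5)
17: left child of 19 (depth 6)
11: left child of 17 (depth 7)
10: left child of 11 (depth 8)

Subtree rooted at 88 contains: 88, 85, 91, 89 — 4 nodes.

4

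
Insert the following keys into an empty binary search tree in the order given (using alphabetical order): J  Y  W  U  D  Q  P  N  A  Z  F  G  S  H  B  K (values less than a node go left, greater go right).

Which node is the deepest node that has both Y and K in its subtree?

Y

Resulting structure (node: left, right):
  J: L=D, R=Y
  Y: L=W, R=Z
  W: L=U, R=–
  U: L=Q, R=–
  D: L=A, R=F
  Q: L=P, R=S
  P: L=N, R=–
  N: L=K, R=–
  A: L=–, R=B
  Z: L=–, R=–
  F: L=–, R=G
  G: L=–, R=H
  S: L=–, R=–
  H: L=–, R=–
  B: L=–, R=–
  K: L=–, R=–

Path to Y: J → Y
Path to K: J → Y → W → U → Q → P → N → K
Y lies on both paths and is an ancestor of the other node.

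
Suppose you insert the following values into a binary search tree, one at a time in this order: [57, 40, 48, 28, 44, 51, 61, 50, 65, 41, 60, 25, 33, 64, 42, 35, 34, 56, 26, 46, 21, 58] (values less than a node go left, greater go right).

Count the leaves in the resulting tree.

9

Resulting structure (node: left, right):
  57: L=40, R=61
  40: L=28, R=48
  48: L=44, R=51
  28: L=25, R=33
  44: L=41, R=46
  51: L=50, R=56
  61: L=60, R=65
  50: L=–, R=–
  65: L=64, R=–
  41: L=–, R=42
  60: L=58, R=–
  25: L=21, R=26
  33: L=–, R=35
  64: L=–, R=–
  42: L=–, R=–
  35: L=34, R=–
  34: L=–, R=–
  56: L=–, R=–
  26: L=–, R=–
  46: L=–, R=–
  21: L=–, R=–
  58: L=–, R=–

Leaves: 21, 26, 34, 42, 46, 50, 56, 58, 64 — 9 in total.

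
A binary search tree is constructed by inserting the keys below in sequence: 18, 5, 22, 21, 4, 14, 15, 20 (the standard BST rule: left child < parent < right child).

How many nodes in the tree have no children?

3

Resulting structure (node: left, right):
  18: L=5, R=22
  5: L=4, R=14
  22: L=21, R=–
  21: L=20, R=–
  4: L=–, R=–
  14: L=–, R=15
  15: L=–, R=–
  20: L=–, R=–

Leaves: 4, 15, 20 — 3 in total.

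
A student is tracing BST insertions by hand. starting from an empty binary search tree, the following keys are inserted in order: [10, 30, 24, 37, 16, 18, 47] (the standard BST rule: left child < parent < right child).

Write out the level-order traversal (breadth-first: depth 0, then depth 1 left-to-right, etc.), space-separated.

Insert 10: tree is empty, so 10 becomes the root.
Insert 30: 30 > 10 → go right. Place as right child of 10.
Insert 24: 24 > 10 → go right; 24 < 30 → go left. Place as left child of 30.
Insert 37: 37 > 10 → go right; 37 > 30 → go right. Place as right child of 30.
Insert 16: 16 > 10 → go right; 16 < 30 → go left; 16 < 24 → go left. Place as left child of 24.
Insert 18: 18 > 10 → go right; 18 < 30 → go left; 18 < 24 → go left; 18 > 16 → go right. Place as right child of 16.
Insert 47: 47 > 10 → go right; 47 > 30 → go right; 47 > 37 → go right. Place as right child of 37.

10 30 24 37 16 47 18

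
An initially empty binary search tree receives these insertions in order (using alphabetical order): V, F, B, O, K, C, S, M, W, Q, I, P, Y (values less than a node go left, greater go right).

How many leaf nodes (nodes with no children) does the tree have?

V: root
F: left child of V (depth 1)
B: left child of F (depth 2)
O: right child of F (depth 2)
K: left child of O (depth 3)
C: right child of B (depth 3)
S: right child of O (depth 3)
M: right child of K (depth 4)
W: right child of V (depth 1)
Q: left child of S (depth 4)
I: left child of K (depth 4)
P: left child of Q (depth 5)
Y: right child of W (depth 2)

Leaves: C, I, M, P, Y — 5 in total.

5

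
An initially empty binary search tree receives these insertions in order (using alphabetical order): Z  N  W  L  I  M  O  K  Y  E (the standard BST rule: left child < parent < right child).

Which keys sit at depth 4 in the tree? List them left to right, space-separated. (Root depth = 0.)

Z: root
N: left child of Z (depth 1)
W: right child of N (depth 2)
L: left child of N (depth 2)
I: left child of L (depth 3)
M: right child of L (depth 3)
O: left child of W (depth 3)
K: right child of I (depth 4)
Y: right child of W (depth 3)
E: left child of I (depth 4)

E K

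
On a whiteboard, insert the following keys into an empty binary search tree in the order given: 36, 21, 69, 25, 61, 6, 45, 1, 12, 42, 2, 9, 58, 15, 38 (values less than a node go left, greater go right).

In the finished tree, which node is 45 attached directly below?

Resulting structure (node: left, right):
  36: L=21, R=69
  21: L=6, R=25
  69: L=61, R=–
  25: L=–, R=–
  61: L=45, R=–
  6: L=1, R=12
  45: L=42, R=58
  1: L=–, R=2
  12: L=9, R=15
  42: L=38, R=–
  2: L=–, R=–
  9: L=–, R=–
  58: L=–, R=–
  15: L=–, R=–
  38: L=–, R=–

61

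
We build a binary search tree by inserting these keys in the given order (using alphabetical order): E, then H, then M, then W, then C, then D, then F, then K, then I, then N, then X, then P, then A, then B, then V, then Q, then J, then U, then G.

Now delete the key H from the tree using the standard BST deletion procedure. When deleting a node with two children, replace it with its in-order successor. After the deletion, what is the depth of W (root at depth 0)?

E: root
H: right child of E (depth 1)
M: right child of H (depth 2)
W: right child of M (depth 3)
C: left child of E (depth 1)
D: right child of C (depth 2)
F: left child of H (depth 2)
K: left child of M (depth 3)
I: left child of K (depth 4)
N: left child of W (depth 4)
X: right child of W (depth 4)
P: right child of N (depth 5)
A: left child of C (depth 2)
B: right child of A (depth 3)
V: right child of P (depth 6)
Q: left child of V (depth 7)
J: right child of I (depth 5)
U: right child of Q (depth 8)
G: right child of F (depth 3)

Delete H (two children — replace with in-order successor).
After deletion, path to W: E → I → M → W.

3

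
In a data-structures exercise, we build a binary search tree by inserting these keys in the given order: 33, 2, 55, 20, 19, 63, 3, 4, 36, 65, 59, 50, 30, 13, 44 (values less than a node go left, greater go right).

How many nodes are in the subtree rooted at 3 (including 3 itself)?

Insert 33: tree is empty, so 33 becomes the root.
Insert 2: 2 < 33 → go left. Place as left child of 33.
Insert 55: 55 > 33 → go right. Place as right child of 33.
Insert 20: 20 < 33 → go left; 20 > 2 → go right. Place as right child of 2.
Insert 19: 19 < 33 → go left; 19 > 2 → go right; 19 < 20 → go left. Place as left child of 20.
Insert 63: 63 > 33 → go right; 63 > 55 → go right. Place as right child of 55.
Insert 3: 3 < 33 → go left; 3 > 2 → go right; 3 < 20 → go left; 3 < 19 → go left. Place as left child of 19.
Insert 4: 4 < 33 → go left; 4 > 2 → go right; 4 < 20 → go left; 4 < 19 → go left; 4 > 3 → go right. Place as right child of 3.
Insert 36: 36 > 33 → go right; 36 < 55 → go left. Place as left child of 55.
Insert 65: 65 > 33 → go right; 65 > 55 → go right; 65 > 63 → go right. Place as right child of 63.
Insert 59: 59 > 33 → go right; 59 > 55 → go right; 59 < 63 → go left. Place as left child of 63.
Insert 50: 50 > 33 → go right; 50 < 55 → go left; 50 > 36 → go right. Place as right child of 36.
Insert 30: 30 < 33 → go left; 30 > 2 → go right; 30 > 20 → go right. Place as right child of 20.
Insert 13: 13 < 33 → go left; 13 > 2 → go right; 13 < 20 → go left; 13 < 19 → go left; 13 > 3 → go right; 13 > 4 → go right. Place as right child of 4.
Insert 44: 44 > 33 → go right; 44 < 55 → go left; 44 > 36 → go right; 44 < 50 → go left. Place as left child of 50.

Subtree rooted at 3 contains: 3, 4, 13 — 3 nodes.

3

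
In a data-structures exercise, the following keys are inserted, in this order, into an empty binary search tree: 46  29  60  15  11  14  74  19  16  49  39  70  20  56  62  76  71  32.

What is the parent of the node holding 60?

46

46: root
29: left child of 46 (depth 1)
60: right child of 46 (depth 1)
15: left child of 29 (depth 2)
11: left child of 15 (depth 3)
14: right child of 11 (depth 4)
74: right child of 60 (depth 2)
19: right child of 15 (depth 3)
16: left child of 19 (depth 4)
49: left child of 60 (depth 2)
39: right child of 29 (depth 2)
70: left child of 74 (depth 3)
20: right child of 19 (depth 4)
56: right child of 49 (depth 3)
62: left child of 70 (depth 4)
76: right child of 74 (depth 3)
71: right child of 70 (depth 4)
32: left child of 39 (depth 3)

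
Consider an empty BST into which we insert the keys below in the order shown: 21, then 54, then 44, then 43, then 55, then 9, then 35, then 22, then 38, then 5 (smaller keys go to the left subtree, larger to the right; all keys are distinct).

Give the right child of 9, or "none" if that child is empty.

21: root
54: right child of 21 (depth 1)
44: left child of 54 (depth 2)
43: left child of 44 (depth 3)
55: right child of 54 (depth 2)
9: left child of 21 (depth 1)
35: left child of 43 (depth 4)
22: left child of 35 (depth 5)
38: right child of 35 (depth 5)
5: left child of 9 (depth 2)

none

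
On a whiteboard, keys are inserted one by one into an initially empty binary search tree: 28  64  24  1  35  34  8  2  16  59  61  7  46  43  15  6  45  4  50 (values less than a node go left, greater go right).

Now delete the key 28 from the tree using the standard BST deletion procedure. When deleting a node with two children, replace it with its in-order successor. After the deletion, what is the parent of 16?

8

Insert 28: tree is empty, so 28 becomes the root.
Insert 64: 64 > 28 → go right. Place as right child of 28.
Insert 24: 24 < 28 → go left. Place as left child of 28.
Insert 1: 1 < 28 → go left; 1 < 24 → go left. Place as left child of 24.
Insert 35: 35 > 28 → go right; 35 < 64 → go left. Place as left child of 64.
Insert 34: 34 > 28 → go right; 34 < 64 → go left; 34 < 35 → go left. Place as left child of 35.
Insert 8: 8 < 28 → go left; 8 < 24 → go left; 8 > 1 → go right. Place as right child of 1.
Insert 2: 2 < 28 → go left; 2 < 24 → go left; 2 > 1 → go right; 2 < 8 → go left. Place as left child of 8.
Insert 16: 16 < 28 → go left; 16 < 24 → go left; 16 > 1 → go right; 16 > 8 → go right. Place as right child of 8.
Insert 59: 59 > 28 → go right; 59 < 64 → go left; 59 > 35 → go right. Place as right child of 35.
Insert 61: 61 > 28 → go right; 61 < 64 → go left; 61 > 35 → go right; 61 > 59 → go right. Place as right child of 59.
Insert 7: 7 < 28 → go left; 7 < 24 → go left; 7 > 1 → go right; 7 < 8 → go left; 7 > 2 → go right. Place as right child of 2.
Insert 46: 46 > 28 → go right; 46 < 64 → go left; 46 > 35 → go right; 46 < 59 → go left. Place as left child of 59.
Insert 43: 43 > 28 → go right; 43 < 64 → go left; 43 > 35 → go right; 43 < 59 → go left; 43 < 46 → go left. Place as left child of 46.
Insert 15: 15 < 28 → go left; 15 < 24 → go left; 15 > 1 → go right; 15 > 8 → go right; 15 < 16 → go left. Place as left child of 16.
Insert 6: 6 < 28 → go left; 6 < 24 → go left; 6 > 1 → go right; 6 < 8 → go left; 6 > 2 → go right; 6 < 7 → go left. Place as left child of 7.
Insert 45: 45 > 28 → go right; 45 < 64 → go left; 45 > 35 → go right; 45 < 59 → go left; 45 < 46 → go left; 45 > 43 → go right. Place as right child of 43.
Insert 4: 4 < 28 → go left; 4 < 24 → go left; 4 > 1 → go right; 4 < 8 → go left; 4 > 2 → go right; 4 < 7 → go left; 4 < 6 → go left. Place as left child of 6.
Insert 50: 50 > 28 → go right; 50 < 64 → go left; 50 > 35 → go right; 50 < 59 → go left; 50 > 46 → go right. Place as right child of 46.

Delete 28 (two children — replace with in-order successor).
After deletion, 16's parent is 8.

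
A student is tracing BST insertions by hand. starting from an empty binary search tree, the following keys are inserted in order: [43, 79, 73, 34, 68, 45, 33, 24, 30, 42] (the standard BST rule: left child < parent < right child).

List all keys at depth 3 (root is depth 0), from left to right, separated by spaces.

24 68

Resulting structure (node: left, right):
  43: L=34, R=79
  79: L=73, R=–
  73: L=68, R=–
  34: L=33, R=42
  68: L=45, R=–
  45: L=–, R=–
  33: L=24, R=–
  24: L=–, R=30
  30: L=–, R=–
  42: L=–, R=–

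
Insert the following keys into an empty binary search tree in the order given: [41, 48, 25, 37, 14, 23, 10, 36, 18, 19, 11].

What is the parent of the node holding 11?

Insert 41: tree is empty, so 41 becomes the root.
Insert 48: 48 > 41 → go right. Place as right child of 41.
Insert 25: 25 < 41 → go left. Place as left child of 41.
Insert 37: 37 < 41 → go left; 37 > 25 → go right. Place as right child of 25.
Insert 14: 14 < 41 → go left; 14 < 25 → go left. Place as left child of 25.
Insert 23: 23 < 41 → go left; 23 < 25 → go left; 23 > 14 → go right. Place as right child of 14.
Insert 10: 10 < 41 → go left; 10 < 25 → go left; 10 < 14 → go left. Place as left child of 14.
Insert 36: 36 < 41 → go left; 36 > 25 → go right; 36 < 37 → go left. Place as left child of 37.
Insert 18: 18 < 41 → go left; 18 < 25 → go left; 18 > 14 → go right; 18 < 23 → go left. Place as left child of 23.
Insert 19: 19 < 41 → go left; 19 < 25 → go left; 19 > 14 → go right; 19 < 23 → go left; 19 > 18 → go right. Place as right child of 18.
Insert 11: 11 < 41 → go left; 11 < 25 → go left; 11 < 14 → go left; 11 > 10 → go right. Place as right child of 10.

10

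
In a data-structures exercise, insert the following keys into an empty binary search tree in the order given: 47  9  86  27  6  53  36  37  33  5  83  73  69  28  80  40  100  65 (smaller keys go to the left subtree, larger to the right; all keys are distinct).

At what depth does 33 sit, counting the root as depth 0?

4

Resulting structure (node: left, right):
  47: L=9, R=86
  9: L=6, R=27
  86: L=53, R=100
  27: L=–, R=36
  6: L=5, R=–
  53: L=–, R=83
  36: L=33, R=37
  37: L=–, R=40
  33: L=28, R=–
  5: L=–, R=–
  83: L=73, R=–
  73: L=69, R=80
  69: L=65, R=–
  28: L=–, R=–
  80: L=–, R=–
  40: L=–, R=–
  100: L=–, R=–
  65: L=–, R=–

Path to 33: 47 → 9 → 27 → 36 → 33, which is 4 edges.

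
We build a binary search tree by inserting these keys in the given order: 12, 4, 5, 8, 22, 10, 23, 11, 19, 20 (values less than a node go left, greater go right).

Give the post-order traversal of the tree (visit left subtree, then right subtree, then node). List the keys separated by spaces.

11 10 8 5 4 20 19 23 22 12

Resulting structure (node: left, right):
  12: L=4, R=22
  4: L=–, R=5
  5: L=–, R=8
  8: L=–, R=10
  22: L=19, R=23
  10: L=–, R=11
  23: L=–, R=–
  11: L=–, R=–
  19: L=–, R=20
  20: L=–, R=–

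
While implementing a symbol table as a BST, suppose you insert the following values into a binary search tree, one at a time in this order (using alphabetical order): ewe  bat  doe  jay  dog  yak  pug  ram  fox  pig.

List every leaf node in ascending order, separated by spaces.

dog fox pig ram

ewe: root
bat: left child of ewe (depth 1)
doe: right child of bat (depth 2)
jay: right child of ewe (depth 1)
dog: right child of doe (depth 3)
yak: right child of jay (depth 2)
pug: left child of yak (depth 3)
ram: right child of pug (depth 4)
fox: left child of jay (depth 2)
pig: left child of pug (depth 4)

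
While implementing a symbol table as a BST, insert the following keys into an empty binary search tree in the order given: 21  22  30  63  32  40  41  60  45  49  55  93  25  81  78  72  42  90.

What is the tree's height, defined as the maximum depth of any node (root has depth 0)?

10

Insert 21: tree is empty, so 21 becomes the root.
Insert 22: 22 > 21 → go right. Place as right child of 21.
Insert 30: 30 > 21 → go right; 30 > 22 → go right. Place as right child of 22.
Insert 63: 63 > 21 → go right; 63 > 22 → go right; 63 > 30 → go right. Place as right child of 30.
Insert 32: 32 > 21 → go right; 32 > 22 → go right; 32 > 30 → go right; 32 < 63 → go left. Place as left child of 63.
Insert 40: 40 > 21 → go right; 40 > 22 → go right; 40 > 30 → go right; 40 < 63 → go left; 40 > 32 → go right. Place as right child of 32.
Insert 41: 41 > 21 → go right; 41 > 22 → go right; 41 > 30 → go right; 41 < 63 → go left; 41 > 32 → go right; 41 > 40 → go right. Place as right child of 40.
Insert 60: 60 > 21 → go right; 60 > 22 → go right; 60 > 30 → go right; 60 < 63 → go left; 60 > 32 → go right; 60 > 40 → go right; 60 > 41 → go right. Place as right child of 41.
Insert 45: 45 > 21 → go right; 45 > 22 → go right; 45 > 30 → go right; 45 < 63 → go left; 45 > 32 → go right; 45 > 40 → go right; 45 > 41 → go right; 45 < 60 → go left. Place as left child of 60.
Insert 49: 49 > 21 → go right; 49 > 22 → go right; 49 > 30 → go right; 49 < 63 → go left; 49 > 32 → go right; 49 > 40 → go right; 49 > 41 → go right; 49 < 60 → go left; 49 > 45 → go right. Place as right child of 45.
Insert 55: 55 > 21 → go right; 55 > 22 → go right; 55 > 30 → go right; 55 < 63 → go left; 55 > 32 → go right; 55 > 40 → go right; 55 > 41 → go right; 55 < 60 → go left; 55 > 45 → go right; 55 > 49 → go right. Place as right child of 49.
Insert 93: 93 > 21 → go right; 93 > 22 → go right; 93 > 30 → go right; 93 > 63 → go right. Place as right child of 63.
Insert 25: 25 > 21 → go right; 25 > 22 → go right; 25 < 30 → go left. Place as left child of 30.
Insert 81: 81 > 21 → go right; 81 > 22 → go right; 81 > 30 → go right; 81 > 63 → go right; 81 < 93 → go left. Place as left child of 93.
Insert 78: 78 > 21 → go right; 78 > 22 → go right; 78 > 30 → go right; 78 > 63 → go right; 78 < 93 → go left; 78 < 81 → go left. Place as left child of 81.
Insert 72: 72 > 21 → go right; 72 > 22 → go right; 72 > 30 → go right; 72 > 63 → go right; 72 < 93 → go left; 72 < 81 → go left; 72 < 78 → go left. Place as left child of 78.
Insert 42: 42 > 21 → go right; 42 > 22 → go right; 42 > 30 → go right; 42 < 63 → go left; 42 > 32 → go right; 42 > 40 → go right; 42 > 41 → go right; 42 < 60 → go left; 42 < 45 → go left. Place as left child of 45.
Insert 90: 90 > 21 → go right; 90 > 22 → go right; 90 > 30 → go right; 90 > 63 → go right; 90 < 93 → go left; 90 > 81 → go right. Place as right child of 81.

The deepest node is 55 at depth 10.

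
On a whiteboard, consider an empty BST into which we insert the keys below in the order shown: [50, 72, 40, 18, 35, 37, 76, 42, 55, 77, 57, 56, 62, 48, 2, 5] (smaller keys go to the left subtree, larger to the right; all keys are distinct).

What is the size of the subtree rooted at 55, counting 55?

4

50: root
72: right child of 50 (depth 1)
40: left child of 50 (depth 1)
18: left child of 40 (depth 2)
35: right child of 18 (depth 3)
37: right child of 35 (depth 4)
76: right child of 72 (depth 2)
42: right child of 40 (depth 2)
55: left child of 72 (depth 2)
77: right child of 76 (depth 3)
57: right child of 55 (depth 3)
56: left child of 57 (depth 4)
62: right child of 57 (depth 4)
48: right child of 42 (depth 3)
2: left child of 18 (depth 3)
5: right child of 2 (depth 4)

Subtree rooted at 55 contains: 55, 57, 56, 62 — 4 nodes.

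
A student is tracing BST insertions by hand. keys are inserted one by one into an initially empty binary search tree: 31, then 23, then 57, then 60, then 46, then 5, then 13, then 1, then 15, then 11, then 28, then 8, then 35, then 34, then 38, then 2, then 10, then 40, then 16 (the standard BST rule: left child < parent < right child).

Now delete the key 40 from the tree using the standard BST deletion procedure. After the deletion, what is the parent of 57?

31: root
23: left child of 31 (depth 1)
57: right child of 31 (depth 1)
60: right child of 57 (depth 2)
46: left child of 57 (depth 2)
5: left child of 23 (depth 2)
13: right child of 5 (depth 3)
1: left child of 5 (depth 3)
15: right child of 13 (depth 4)
11: left child of 13 (depth 4)
28: right child of 23 (depth 2)
8: left child of 11 (depth 5)
35: left child of 46 (depth 3)
34: left child of 35 (depth 4)
38: right child of 35 (depth 4)
2: right child of 1 (depth 4)
10: right child of 8 (depth 6)
40: right child of 38 (depth 5)
16: right child of 15 (depth 5)

Delete 40 (at most one child — splice it out).
After deletion, 57's parent is 31.

31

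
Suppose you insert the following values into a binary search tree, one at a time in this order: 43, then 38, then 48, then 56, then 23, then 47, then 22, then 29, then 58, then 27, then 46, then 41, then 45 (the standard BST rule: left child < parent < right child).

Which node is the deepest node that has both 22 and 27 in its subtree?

23

Insert 43: tree is empty, so 43 becomes the root.
Insert 38: 38 < 43 → go left. Place as left child of 43.
Insert 48: 48 > 43 → go right. Place as right child of 43.
Insert 56: 56 > 43 → go right; 56 > 48 → go right. Place as right child of 48.
Insert 23: 23 < 43 → go left; 23 < 38 → go left. Place as left child of 38.
Insert 47: 47 > 43 → go right; 47 < 48 → go left. Place as left child of 48.
Insert 22: 22 < 43 → go left; 22 < 38 → go left; 22 < 23 → go left. Place as left child of 23.
Insert 29: 29 < 43 → go left; 29 < 38 → go left; 29 > 23 → go right. Place as right child of 23.
Insert 58: 58 > 43 → go right; 58 > 48 → go right; 58 > 56 → go right. Place as right child of 56.
Insert 27: 27 < 43 → go left; 27 < 38 → go left; 27 > 23 → go right; 27 < 29 → go left. Place as left child of 29.
Insert 46: 46 > 43 → go right; 46 < 48 → go left; 46 < 47 → go left. Place as left child of 47.
Insert 41: 41 < 43 → go left; 41 > 38 → go right. Place as right child of 38.
Insert 45: 45 > 43 → go right; 45 < 48 → go left; 45 < 47 → go left; 45 < 46 → go left. Place as left child of 46.

Path to 22: 43 → 38 → 23 → 22
Path to 27: 43 → 38 → 23 → 29 → 27
The paths share a prefix ending at 23, then split left and right.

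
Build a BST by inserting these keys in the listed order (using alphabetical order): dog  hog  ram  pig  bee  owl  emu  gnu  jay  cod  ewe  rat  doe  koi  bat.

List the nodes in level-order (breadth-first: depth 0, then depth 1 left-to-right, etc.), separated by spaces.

dog bee hog bat cod emu ram doe gnu pig rat ewe owl jay koi

dog: root
hog: right child of dog (depth 1)
ram: right child of hog (depth 2)
pig: left child of ram (depth 3)
bee: left child of dog (depth 1)
owl: left child of pig (depth 4)
emu: left child of hog (depth 2)
gnu: right child of emu (depth 3)
jay: left child of owl (depth 5)
cod: right child of bee (depth 2)
ewe: left child of gnu (depth 4)
rat: right child of ram (depth 3)
doe: right child of cod (depth 3)
koi: right child of jay (depth 6)
bat: left child of bee (depth 2)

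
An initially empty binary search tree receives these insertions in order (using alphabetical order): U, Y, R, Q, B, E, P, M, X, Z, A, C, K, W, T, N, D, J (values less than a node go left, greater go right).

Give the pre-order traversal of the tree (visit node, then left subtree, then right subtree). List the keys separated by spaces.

Insert U: tree is empty, so U becomes the root.
Insert Y: Y > U → go right. Place as right child of U.
Insert R: R < U → go left. Place as left child of U.
Insert Q: Q < U → go left; Q < R → go left. Place as left child of R.
Insert B: B < U → go left; B < R → go left; B < Q → go left. Place as left child of Q.
Insert E: E < U → go left; E < R → go left; E < Q → go left; E > B → go right. Place as right child of B.
Insert P: P < U → go left; P < R → go left; P < Q → go left; P > B → go right; P > E → go right. Place as right child of E.
Insert M: M < U → go left; M < R → go left; M < Q → go left; M > B → go right; M > E → go right; M < P → go left. Place as left child of P.
Insert X: X > U → go right; X < Y → go left. Place as left child of Y.
Insert Z: Z > U → go right; Z > Y → go right. Place as right child of Y.
Insert A: A < U → go left; A < R → go left; A < Q → go left; A < B → go left. Place as left child of B.
Insert C: C < U → go left; C < R → go left; C < Q → go left; C > B → go right; C < E → go left. Place as left child of E.
Insert K: K < U → go left; K < R → go left; K < Q → go left; K > B → go right; K > E → go right; K < P → go left; K < M → go left. Place as left child of M.
Insert W: W > U → go right; W < Y → go left; W < X → go left. Place as left child of X.
Insert T: T < U → go left; T > R → go right. Place as right child of R.
Insert N: N < U → go left; N < R → go left; N < Q → go left; N > B → go right; N > E → go right; N < P → go left; N > M → go right. Place as right child of M.
Insert D: D < U → go left; D < R → go left; D < Q → go left; D > B → go right; D < E → go left; D > C → go right. Place as right child of C.
Insert J: J < U → go left; J < R → go left; J < Q → go left; J > B → go right; J > E → go right; J < P → go left; J < M → go left; J < K → go left. Place as left child of K.

U R Q B A E C D P M K J N T Y X W Z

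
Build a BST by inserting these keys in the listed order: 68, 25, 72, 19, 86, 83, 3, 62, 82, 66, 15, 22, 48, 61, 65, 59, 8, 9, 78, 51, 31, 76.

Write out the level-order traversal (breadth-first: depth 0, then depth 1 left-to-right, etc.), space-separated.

68 25 72 19 62 86 3 22 48 66 83 15 31 61 65 82 8 59 78 9 51 76

Insert 68: tree is empty, so 68 becomes the root.
Insert 25: 25 < 68 → go left. Place as left child of 68.
Insert 72: 72 > 68 → go right. Place as right child of 68.
Insert 19: 19 < 68 → go left; 19 < 25 → go left. Place as left child of 25.
Insert 86: 86 > 68 → go right; 86 > 72 → go right. Place as right child of 72.
Insert 83: 83 > 68 → go right; 83 > 72 → go right; 83 < 86 → go left. Place as left child of 86.
Insert 3: 3 < 68 → go left; 3 < 25 → go left; 3 < 19 → go left. Place as left child of 19.
Insert 62: 62 < 68 → go left; 62 > 25 → go right. Place as right child of 25.
Insert 82: 82 > 68 → go right; 82 > 72 → go right; 82 < 86 → go left; 82 < 83 → go left. Place as left child of 83.
Insert 66: 66 < 68 → go left; 66 > 25 → go right; 66 > 62 → go right. Place as right child of 62.
Insert 15: 15 < 68 → go left; 15 < 25 → go left; 15 < 19 → go left; 15 > 3 → go right. Place as right child of 3.
Insert 22: 22 < 68 → go left; 22 < 25 → go left; 22 > 19 → go right. Place as right child of 19.
Insert 48: 48 < 68 → go left; 48 > 25 → go right; 48 < 62 → go left. Place as left child of 62.
Insert 61: 61 < 68 → go left; 61 > 25 → go right; 61 < 62 → go left; 61 > 48 → go right. Place as right child of 48.
Insert 65: 65 < 68 → go left; 65 > 25 → go right; 65 > 62 → go right; 65 < 66 → go left. Place as left child of 66.
Insert 59: 59 < 68 → go left; 59 > 25 → go right; 59 < 62 → go left; 59 > 48 → go right; 59 < 61 → go left. Place as left child of 61.
Insert 8: 8 < 68 → go left; 8 < 25 → go left; 8 < 19 → go left; 8 > 3 → go right; 8 < 15 → go left. Place as left child of 15.
Insert 9: 9 < 68 → go left; 9 < 25 → go left; 9 < 19 → go left; 9 > 3 → go right; 9 < 15 → go left; 9 > 8 → go right. Place as right child of 8.
Insert 78: 78 > 68 → go right; 78 > 72 → go right; 78 < 86 → go left; 78 < 83 → go left; 78 < 82 → go left. Place as left child of 82.
Insert 51: 51 < 68 → go left; 51 > 25 → go right; 51 < 62 → go left; 51 > 48 → go right; 51 < 61 → go left; 51 < 59 → go left. Place as left child of 59.
Insert 31: 31 < 68 → go left; 31 > 25 → go right; 31 < 62 → go left; 31 < 48 → go left. Place as left child of 48.
Insert 76: 76 > 68 → go right; 76 > 72 → go right; 76 < 86 → go left; 76 < 83 → go left; 76 < 82 → go left; 76 < 78 → go left. Place as left child of 78.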